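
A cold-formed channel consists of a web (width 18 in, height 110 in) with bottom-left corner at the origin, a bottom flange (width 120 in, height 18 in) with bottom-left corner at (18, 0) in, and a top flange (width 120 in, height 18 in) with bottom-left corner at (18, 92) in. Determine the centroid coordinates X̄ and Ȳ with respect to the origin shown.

web: A = 18 × 110 = 1980.00, centroid at (9.00, 55.00).
bottom flange: A = 120 × 18 = 2160.00, centroid at (78.00, 9.00).
top flange: A = 120 × 18 = 2160.00, centroid at (78.00, 101.00).
ΣA = 6300.00 in²
ΣAX̄ = (1980.00)(9.00) + (2160.00)(78.00) + (2160.00)(78.00) = 354780.00 in³
ΣAȲ = (1980.00)(55.00) + (2160.00)(9.00) + (2160.00)(101.00) = 346500.00 in³
X̄ = 354780.00 / 6300.00 = 56.31 in
Ȳ = 346500.00 / 6300.00 = 55.00 in

X̄ = 56.31 in, Ȳ = 55.00 in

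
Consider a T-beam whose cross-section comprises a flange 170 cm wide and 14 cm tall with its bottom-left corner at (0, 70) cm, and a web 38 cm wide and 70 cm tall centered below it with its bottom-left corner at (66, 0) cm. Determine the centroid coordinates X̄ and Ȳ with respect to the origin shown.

web: A = 38 × 70 = 2660.00, centroid at (85.00, 35.00).
flange: A = 170 × 14 = 2380.00, centroid at (85.00, 77.00).
ΣA = 5040.00 cm²
ΣAX̄ = (2660.00)(85.00) + (2380.00)(85.00) = 428400.00 cm³
ΣAȲ = (2660.00)(35.00) + (2380.00)(77.00) = 276360.00 cm³
X̄ = 428400.00 / 5040.00 = 85.00 cm
Ȳ = 276360.00 / 5040.00 = 54.83 cm

X̄ = 85.00 cm, Ȳ = 54.83 cm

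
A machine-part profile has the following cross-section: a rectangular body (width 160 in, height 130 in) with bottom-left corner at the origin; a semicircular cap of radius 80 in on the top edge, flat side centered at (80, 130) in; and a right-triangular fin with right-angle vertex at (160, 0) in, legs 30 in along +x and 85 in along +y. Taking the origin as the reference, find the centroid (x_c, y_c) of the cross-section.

x_c = 83.57 in, y_c = 94.51 in

Part | A | x̄ᵢ | ȳᵢ | A·x̄ᵢ | A·ȳᵢ
rectangular body | 20800.00 | 80.00 | 65.00 | 1664000.00 | 1352000.00
semicircular top | 10053.10 | 80.00 | 163.95 | 804247.72 | 1648235.88
triangular fin | 1275.00 | 170.00 | 28.33 | 216750.00 | 36125.00
Σ | 32128.10 |  |  | 2684997.72 | 3036360.88
x_c = 2684997.72 / 32128.10 = 83.57 in
y_c = 3036360.88 / 32128.10 = 94.51 in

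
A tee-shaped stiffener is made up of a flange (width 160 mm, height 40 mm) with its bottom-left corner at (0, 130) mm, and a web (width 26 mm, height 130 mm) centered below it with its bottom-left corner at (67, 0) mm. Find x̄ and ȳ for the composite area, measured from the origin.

x̄ = 80.00 mm, ȳ = 120.62 mm

web: A = 26 × 130 = 3380.00, centroid at (80.00, 65.00).
flange: A = 160 × 40 = 6400.00, centroid at (80.00, 150.00).
ΣA = 9780.00 mm², ΣAx̄ = 782400.00 mm³, ΣAȳ = 1179700.00 mm³.
x̄ = 782400.00/9780.00 = 80.00 mm; ȳ = 1179700.00/9780.00 = 120.62 mm.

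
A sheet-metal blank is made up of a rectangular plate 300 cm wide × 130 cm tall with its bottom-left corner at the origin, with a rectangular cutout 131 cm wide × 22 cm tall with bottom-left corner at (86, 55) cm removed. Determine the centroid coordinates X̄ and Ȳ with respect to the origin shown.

plate: A = 300 × 130 = 39000.00, centroid at (150.00, 65.00).
hole: A = −(131 × 22) = -2882.00, centroid at (151.50, 66.00).
ΣA = 36118.00 cm², ΣAX̄ = 5413377.00 cm³, ΣAȲ = 2344788.00 cm³.
X̄ = 5413377.00/36118.00 = 149.88 cm; Ȳ = 2344788.00/36118.00 = 64.92 cm.

X̄ = 149.88 cm, Ȳ = 64.92 cm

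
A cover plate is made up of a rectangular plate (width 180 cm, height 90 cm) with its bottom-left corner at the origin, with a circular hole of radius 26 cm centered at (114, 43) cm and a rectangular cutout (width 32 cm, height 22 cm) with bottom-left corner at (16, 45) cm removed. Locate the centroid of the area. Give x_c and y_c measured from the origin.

x_c = 89.24 cm, y_c = 44.74 cm

Part | A | x̄ᵢ | ȳᵢ | A·x̄ᵢ | A·ȳᵢ
plate | 16200.00 | 90.00 | 45.00 | 1458000.00 | 729000.00
hole 1 | -2123.72 | 114.00 | 43.00 | -242103.70 | -91319.82
hole 2 | -704.00 | 32.00 | 56.00 | -22528.00 | -39424.00
Σ | 13372.28 |  |  | 1193368.30 | 598256.18
x_c = 1193368.30 / 13372.28 = 89.24 cm
y_c = 598256.18 / 13372.28 = 44.74 cm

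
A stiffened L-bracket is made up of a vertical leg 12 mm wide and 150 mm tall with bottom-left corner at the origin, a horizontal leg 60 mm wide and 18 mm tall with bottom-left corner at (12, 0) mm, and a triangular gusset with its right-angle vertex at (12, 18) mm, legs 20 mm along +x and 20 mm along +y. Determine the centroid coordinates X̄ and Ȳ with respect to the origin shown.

X̄ = 19.45 mm, Ȳ = 48.59 mm

vertical leg: A = 12 × 150 = 1800.00, centroid at (6.00, 75.00).
horizontal leg: A = 60 × 18 = 1080.00, centroid at (42.00, 9.00).
gusset: A = ½·20·20 = 200.00, centroid at (18.67, 24.67).
ΣA = 3080.00 mm², ΣAX̄ = 59893.33 mm³, ΣAȲ = 149653.33 mm³.
X̄ = 59893.33/3080.00 = 19.45 mm; Ȳ = 149653.33/3080.00 = 48.59 mm.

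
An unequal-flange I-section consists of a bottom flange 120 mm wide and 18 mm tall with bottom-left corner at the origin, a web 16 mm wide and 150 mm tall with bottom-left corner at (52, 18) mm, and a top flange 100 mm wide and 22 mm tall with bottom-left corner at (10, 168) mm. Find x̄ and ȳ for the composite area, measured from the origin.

x̄ = 60.00 mm, ȳ = 94.15 mm

bottom flange: A = 120 × 18 = 2160.00, centroid at (60.00, 9.00).
web: A = 16 × 150 = 2400.00, centroid at (60.00, 93.00).
top flange: A = 100 × 22 = 2200.00, centroid at (60.00, 179.00).
ΣA = 6760.00 mm²
ΣAx̄ = (2160.00)(60.00) + (2400.00)(60.00) + (2200.00)(60.00) = 405600.00 mm³
ΣAȳ = (2160.00)(9.00) + (2400.00)(93.00) + (2200.00)(179.00) = 636440.00 mm³
x̄ = 405600.00 / 6760.00 = 60.00 mm
ȳ = 636440.00 / 6760.00 = 94.15 mm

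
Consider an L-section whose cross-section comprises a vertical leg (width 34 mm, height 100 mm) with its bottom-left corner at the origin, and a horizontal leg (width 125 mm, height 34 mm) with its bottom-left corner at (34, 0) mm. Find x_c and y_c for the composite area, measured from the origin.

x_c = 61.17 mm, y_c = 31.67 mm

vertical leg: A = 34 × 100 = 3400.00, centroid at (17.00, 50.00).
horizontal leg: A = 125 × 34 = 4250.00, centroid at (96.50, 17.00).
ΣA = 7650.00 mm²
ΣAx_c = (3400.00)(17.00) + (4250.00)(96.50) = 467925.00 mm³
ΣAy_c = (3400.00)(50.00) + (4250.00)(17.00) = 242250.00 mm³
x_c = 467925.00 / 7650.00 = 61.17 mm
y_c = 242250.00 / 7650.00 = 31.67 mm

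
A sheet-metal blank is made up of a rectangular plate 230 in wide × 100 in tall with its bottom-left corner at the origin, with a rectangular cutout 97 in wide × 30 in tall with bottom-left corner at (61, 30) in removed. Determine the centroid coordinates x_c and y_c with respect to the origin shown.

x_c = 115.80 in, y_c = 50.72 in

plate: A = 230 × 100 = 23000.00, centroid at (115.00, 50.00).
hole: A = −(97 × 30) = -2910.00, centroid at (109.50, 45.00).
ΣA = 20090.00 in²
ΣAx_c = (23000.00)(115.00) + (-2910.00)(109.50) = 2326355.00 in³
ΣAy_c = (23000.00)(50.00) + (-2910.00)(45.00) = 1019050.00 in³
x_c = 2326355.00 / 20090.00 = 115.80 in
y_c = 1019050.00 / 20090.00 = 50.72 in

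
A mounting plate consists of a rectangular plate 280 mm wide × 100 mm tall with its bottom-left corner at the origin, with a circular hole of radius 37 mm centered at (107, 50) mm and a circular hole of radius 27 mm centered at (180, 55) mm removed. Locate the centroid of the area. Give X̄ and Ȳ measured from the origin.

X̄ = 142.35 mm, Ȳ = 49.47 mm

plate: A = 280 × 100 = 28000.00, centroid at (140.00, 50.00).
hole 1: A = −π·37² = -4300.84, centroid at (107.00, 50.00).
hole 2: A = −π·27² = -2290.22, centroid at (180.00, 55.00).
ΣA = 21408.94 mm²
ΣAX̄ = (28000.00)(140.00) + (-4300.84)(107.00) + (-2290.22)(180.00) = 3047570.30 mm³
ΣAȲ = (28000.00)(50.00) + (-4300.84)(50.00) + (-2290.22)(55.00) = 1058995.83 mm³
X̄ = 3047570.30 / 21408.94 = 142.35 mm
Ȳ = 1058995.83 / 21408.94 = 49.47 mm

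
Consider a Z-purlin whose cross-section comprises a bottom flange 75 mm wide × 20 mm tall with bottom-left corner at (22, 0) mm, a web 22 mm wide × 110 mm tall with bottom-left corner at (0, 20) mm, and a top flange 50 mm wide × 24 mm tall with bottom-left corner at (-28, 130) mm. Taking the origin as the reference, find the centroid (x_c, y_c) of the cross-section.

x_c = 21.93 mm, y_c = 71.66 mm

bottom flange: A = 75 × 20 = 1500.00, centroid at (59.50, 10.00).
web: A = 22 × 110 = 2420.00, centroid at (11.00, 75.00).
top flange: A = 50 × 24 = 1200.00, centroid at (-3.00, 142.00).
ΣA = 5120.00 mm², ΣAx_c = 112270.00 mm³, ΣAy_c = 366900.00 mm³.
x_c = 112270.00/5120.00 = 21.93 mm; y_c = 366900.00/5120.00 = 71.66 mm.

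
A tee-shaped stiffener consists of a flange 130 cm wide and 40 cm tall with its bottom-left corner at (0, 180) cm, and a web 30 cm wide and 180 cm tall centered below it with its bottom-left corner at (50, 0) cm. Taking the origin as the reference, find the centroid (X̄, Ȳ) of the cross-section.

X̄ = 65.00 cm, Ȳ = 143.96 cm

web: A = 30 × 180 = 5400.00, centroid at (65.00, 90.00).
flange: A = 130 × 40 = 5200.00, centroid at (65.00, 200.00).
ΣA = 10600.00 cm², ΣAX̄ = 689000.00 cm³, ΣAȲ = 1526000.00 cm³.
X̄ = 689000.00/10600.00 = 65.00 cm; Ȳ = 1526000.00/10600.00 = 143.96 cm.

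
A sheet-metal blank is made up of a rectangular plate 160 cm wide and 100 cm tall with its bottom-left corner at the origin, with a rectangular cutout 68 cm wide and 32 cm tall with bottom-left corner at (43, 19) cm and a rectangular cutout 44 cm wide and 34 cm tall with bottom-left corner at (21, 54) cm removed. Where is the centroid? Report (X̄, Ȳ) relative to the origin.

X̄ = 85.02 cm, Ȳ = 50.10 cm

plate: A = 160 × 100 = 16000.00, centroid at (80.00, 50.00).
hole 1: A = −(68 × 32) = -2176.00, centroid at (77.00, 35.00).
hole 2: A = −(44 × 34) = -1496.00, centroid at (43.00, 71.00).
ΣA = 12328.00 cm²
ΣAX̄ = (16000.00)(80.00) + (-2176.00)(77.00) + (-1496.00)(43.00) = 1048120.00 cm³
ΣAȲ = (16000.00)(50.00) + (-2176.00)(35.00) + (-1496.00)(71.00) = 617624.00 cm³
X̄ = 1048120.00 / 12328.00 = 85.02 cm
Ȳ = 617624.00 / 12328.00 = 50.10 cm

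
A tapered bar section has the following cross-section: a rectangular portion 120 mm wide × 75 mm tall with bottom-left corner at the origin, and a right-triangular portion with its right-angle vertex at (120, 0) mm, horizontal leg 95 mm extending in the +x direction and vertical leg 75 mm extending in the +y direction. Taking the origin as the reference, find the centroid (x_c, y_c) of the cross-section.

x_c = 86.00 mm, y_c = 33.96 mm

rectangular portion: A = 120 × 75 = 9000.00, centroid at (60.00, 37.50).
triangular portion: A = ½·95·75 = 3562.50, centroid at (151.67, 25.00).
ΣA = 12562.50 mm²
ΣAx_c = (9000.00)(60.00) + (3562.50)(151.67) = 1080312.50 mm³
ΣAy_c = (9000.00)(37.50) + (3562.50)(25.00) = 426562.50 mm³
x_c = 1080312.50 / 12562.50 = 86.00 mm
y_c = 426562.50 / 12562.50 = 33.96 mm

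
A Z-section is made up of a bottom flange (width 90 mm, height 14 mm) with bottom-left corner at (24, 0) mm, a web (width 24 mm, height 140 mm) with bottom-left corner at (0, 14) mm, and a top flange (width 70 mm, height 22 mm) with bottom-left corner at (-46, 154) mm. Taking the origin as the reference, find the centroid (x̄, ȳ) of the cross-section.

x̄ = 17.91 mm, ȳ = 88.50 mm

bottom flange: A = 90 × 14 = 1260.00, centroid at (69.00, 7.00).
web: A = 24 × 140 = 3360.00, centroid at (12.00, 84.00).
top flange: A = 70 × 22 = 1540.00, centroid at (-11.00, 165.00).
ΣA = 6160.00 mm², ΣAx̄ = 110320.00 mm³, ΣAȳ = 545160.00 mm³.
x̄ = 110320.00/6160.00 = 17.91 mm; ȳ = 545160.00/6160.00 = 88.50 mm.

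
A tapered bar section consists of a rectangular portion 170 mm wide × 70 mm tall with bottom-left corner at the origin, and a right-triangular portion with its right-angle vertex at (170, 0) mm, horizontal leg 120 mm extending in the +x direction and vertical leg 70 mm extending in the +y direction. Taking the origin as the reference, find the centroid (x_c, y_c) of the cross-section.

rectangular portion: A = 170 × 70 = 11900.00, centroid at (85.00, 35.00).
triangular portion: A = ½·120·70 = 4200.00, centroid at (210.00, 23.33).
ΣA = 16100.00 mm², ΣAx_c = 1893500.00 mm³, ΣAy_c = 514500.00 mm³.
x_c = 1893500.00/16100.00 = 117.61 mm; y_c = 514500.00/16100.00 = 31.96 mm.

x_c = 117.61 mm, y_c = 31.96 mm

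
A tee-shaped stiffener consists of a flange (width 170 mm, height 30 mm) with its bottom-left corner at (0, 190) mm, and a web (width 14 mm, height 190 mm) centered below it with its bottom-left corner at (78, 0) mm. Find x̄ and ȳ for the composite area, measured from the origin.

x̄ = 85.00 mm, ȳ = 167.29 mm

web: A = 14 × 190 = 2660.00, centroid at (85.00, 95.00).
flange: A = 170 × 30 = 5100.00, centroid at (85.00, 205.00).
ΣA = 7760.00 mm²
ΣAx̄ = (2660.00)(85.00) + (5100.00)(85.00) = 659600.00 mm³
ΣAȳ = (2660.00)(95.00) + (5100.00)(205.00) = 1298200.00 mm³
x̄ = 659600.00 / 7760.00 = 85.00 mm
ȳ = 1298200.00 / 7760.00 = 167.29 mm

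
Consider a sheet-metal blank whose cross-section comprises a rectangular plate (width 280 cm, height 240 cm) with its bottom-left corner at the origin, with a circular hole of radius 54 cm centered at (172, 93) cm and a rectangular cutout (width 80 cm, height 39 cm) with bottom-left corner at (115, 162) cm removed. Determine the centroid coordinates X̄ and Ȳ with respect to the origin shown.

X̄ = 133.81 cm, Ȳ = 121.01 cm

plate: A = 280 × 240 = 67200.00, centroid at (140.00, 120.00).
hole 1: A = −π·54² = -9160.88, centroid at (172.00, 93.00).
hole 2: A = −(80 × 39) = -3120.00, centroid at (155.00, 181.50).
ΣA = 54919.12 cm²
ΣAX̄ = (67200.00)(140.00) + (-9160.88)(172.00) + (-3120.00)(155.00) = 7348727.92 cm³
ΣAȲ = (67200.00)(120.00) + (-9160.88)(93.00) + (-3120.00)(181.50) = 6645757.77 cm³
X̄ = 7348727.92 / 54919.12 = 133.81 cm
Ȳ = 6645757.77 / 54919.12 = 121.01 cm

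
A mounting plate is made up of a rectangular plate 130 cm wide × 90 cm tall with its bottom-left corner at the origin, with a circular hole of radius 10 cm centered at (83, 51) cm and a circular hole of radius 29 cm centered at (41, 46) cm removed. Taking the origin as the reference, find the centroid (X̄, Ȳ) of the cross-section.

X̄ = 71.61 cm, Ȳ = 44.48 cm

Part | A | x̄ᵢ | ȳᵢ | A·x̄ᵢ | A·ȳᵢ
plate | 11700.00 | 65.00 | 45.00 | 760500.00 | 526500.00
hole 1 | -314.16 | 83.00 | 51.00 | -26075.22 | -16022.12
hole 2 | -2642.08 | 41.00 | 46.00 | -108325.26 | -121535.65
Σ | 8743.76 |  |  | 626099.52 | 388942.22
X̄ = 626099.52 / 8743.76 = 71.61 cm
Ȳ = 388942.22 / 8743.76 = 44.48 cm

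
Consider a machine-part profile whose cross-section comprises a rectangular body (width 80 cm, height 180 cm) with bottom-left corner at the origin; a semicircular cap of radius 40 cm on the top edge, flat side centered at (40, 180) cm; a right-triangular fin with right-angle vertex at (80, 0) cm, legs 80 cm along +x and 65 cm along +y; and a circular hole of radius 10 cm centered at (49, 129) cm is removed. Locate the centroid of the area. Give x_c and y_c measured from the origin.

x_c = 48.88 cm, y_c = 94.11 cm

Part | A | x̄ᵢ | ȳᵢ | A·x̄ᵢ | A·ȳᵢ
rectangular body | 14400.00 | 40.00 | 90.00 | 576000.00 | 1296000.00
semicircular top | 2513.27 | 40.00 | 196.98 | 100530.96 | 495056.01
triangular fin | 2600.00 | 106.67 | 21.67 | 277333.33 | 56333.33
hole | -314.16 | 49.00 | 129.00 | -15393.80 | -40526.55
Σ | 19199.11 |  |  | 938470.49 | 1806862.80
x_c = 938470.49 / 19199.11 = 48.88 cm
y_c = 1806862.80 / 19199.11 = 94.11 cm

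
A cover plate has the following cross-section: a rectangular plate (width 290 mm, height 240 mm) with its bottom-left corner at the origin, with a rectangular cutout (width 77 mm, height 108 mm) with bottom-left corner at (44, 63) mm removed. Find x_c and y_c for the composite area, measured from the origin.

plate: A = 290 × 240 = 69600.00, centroid at (145.00, 120.00).
hole: A = −(77 × 108) = -8316.00, centroid at (82.50, 117.00).
ΣA = 61284.00 mm²
ΣAx_c = (69600.00)(145.00) + (-8316.00)(82.50) = 9405930.00 mm³
ΣAy_c = (69600.00)(120.00) + (-8316.00)(117.00) = 7379028.00 mm³
x_c = 9405930.00 / 61284.00 = 153.48 mm
y_c = 7379028.00 / 61284.00 = 120.41 mm

x_c = 153.48 mm, y_c = 120.41 mm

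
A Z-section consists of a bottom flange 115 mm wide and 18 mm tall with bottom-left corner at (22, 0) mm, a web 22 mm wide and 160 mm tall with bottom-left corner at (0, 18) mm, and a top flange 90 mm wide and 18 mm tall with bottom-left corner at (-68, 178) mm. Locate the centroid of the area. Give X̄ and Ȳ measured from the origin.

X̄ = 23.03 mm, Ȳ = 92.45 mm

bottom flange: A = 115 × 18 = 2070.00, centroid at (79.50, 9.00).
web: A = 22 × 160 = 3520.00, centroid at (11.00, 98.00).
top flange: A = 90 × 18 = 1620.00, centroid at (-23.00, 187.00).
ΣA = 7210.00 mm², ΣAX̄ = 166025.00 mm³, ΣAȲ = 666530.00 mm³.
X̄ = 166025.00/7210.00 = 23.03 mm; Ȳ = 666530.00/7210.00 = 92.45 mm.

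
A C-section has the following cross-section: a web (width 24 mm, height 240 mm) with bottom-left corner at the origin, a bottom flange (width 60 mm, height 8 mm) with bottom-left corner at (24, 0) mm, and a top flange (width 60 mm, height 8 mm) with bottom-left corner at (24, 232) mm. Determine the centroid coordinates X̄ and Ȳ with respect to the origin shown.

Part | A | x̄ᵢ | ȳᵢ | A·x̄ᵢ | A·ȳᵢ
web | 5760.00 | 12.00 | 120.00 | 69120.00 | 691200.00
bottom flange | 480.00 | 54.00 | 4.00 | 25920.00 | 1920.00
top flange | 480.00 | 54.00 | 236.00 | 25920.00 | 113280.00
Σ | 6720.00 |  |  | 120960.00 | 806400.00
X̄ = 120960.00 / 6720.00 = 18.00 mm
Ȳ = 806400.00 / 6720.00 = 120.00 mm

X̄ = 18.00 mm, Ȳ = 120.00 mm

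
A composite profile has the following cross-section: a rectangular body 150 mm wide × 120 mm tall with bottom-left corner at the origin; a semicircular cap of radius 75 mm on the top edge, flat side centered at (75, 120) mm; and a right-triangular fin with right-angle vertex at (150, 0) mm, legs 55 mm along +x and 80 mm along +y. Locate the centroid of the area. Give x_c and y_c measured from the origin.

rectangular body: A = 150 × 120 = 18000.00, centroid at (75.00, 60.00).
semicircular top: A = ½π·75² = 8835.73, centroid at (75.00, 151.83).
triangular fin: A = ½·55·80 = 2200.00, centroid at (168.33, 26.67).
ΣA = 29035.73 mm², ΣAx_c = 2383013.03 mm³, ΣAy_c = 2480204.19 mm³.
x_c = 2383013.03/29035.73 = 82.07 mm; y_c = 2480204.19/29035.73 = 85.42 mm.

x_c = 82.07 mm, y_c = 85.42 mm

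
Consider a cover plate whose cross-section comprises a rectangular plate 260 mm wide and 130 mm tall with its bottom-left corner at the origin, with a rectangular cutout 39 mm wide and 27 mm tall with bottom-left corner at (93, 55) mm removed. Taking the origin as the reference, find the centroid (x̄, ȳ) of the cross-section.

x̄ = 130.56 mm, ȳ = 64.89 mm

plate: A = 260 × 130 = 33800.00, centroid at (130.00, 65.00).
hole: A = −(39 × 27) = -1053.00, centroid at (112.50, 68.50).
ΣA = 32747.00 mm²
ΣAx̄ = (33800.00)(130.00) + (-1053.00)(112.50) = 4275537.50 mm³
ΣAȳ = (33800.00)(65.00) + (-1053.00)(68.50) = 2124869.50 mm³
x̄ = 4275537.50 / 32747.00 = 130.56 mm
ȳ = 2124869.50 / 32747.00 = 64.89 mm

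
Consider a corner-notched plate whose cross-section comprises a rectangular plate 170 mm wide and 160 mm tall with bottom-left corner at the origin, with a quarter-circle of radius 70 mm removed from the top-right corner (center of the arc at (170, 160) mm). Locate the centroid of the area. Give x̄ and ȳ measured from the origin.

Part | A | x̄ᵢ | ȳᵢ | A·x̄ᵢ | A·ȳᵢ
plate | 27200.00 | 85.00 | 80.00 | 2312000.00 | 2176000.00
removed quarter-circle | -3848.45 | 140.29 | 130.29 | -539903.34 | -501418.83
Σ | 23351.55 |  |  | 1772096.66 | 1674581.17
x̄ = 1772096.66 / 23351.55 = 75.89 mm
ȳ = 1674581.17 / 23351.55 = 71.71 mm

x̄ = 75.89 mm, ȳ = 71.71 mm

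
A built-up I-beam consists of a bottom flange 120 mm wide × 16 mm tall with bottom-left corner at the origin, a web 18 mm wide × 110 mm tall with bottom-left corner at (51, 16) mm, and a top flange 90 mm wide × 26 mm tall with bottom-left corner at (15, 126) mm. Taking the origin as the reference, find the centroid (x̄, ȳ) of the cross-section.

bottom flange: A = 120 × 16 = 1920.00, centroid at (60.00, 8.00).
web: A = 18 × 110 = 1980.00, centroid at (60.00, 71.00).
top flange: A = 90 × 26 = 2340.00, centroid at (60.00, 139.00).
ΣA = 6240.00 mm²
ΣAx̄ = (1920.00)(60.00) + (1980.00)(60.00) + (2340.00)(60.00) = 374400.00 mm³
ΣAȳ = (1920.00)(8.00) + (1980.00)(71.00) + (2340.00)(139.00) = 481200.00 mm³
x̄ = 374400.00 / 6240.00 = 60.00 mm
ȳ = 481200.00 / 6240.00 = 77.12 mm

x̄ = 60.00 mm, ȳ = 77.12 mm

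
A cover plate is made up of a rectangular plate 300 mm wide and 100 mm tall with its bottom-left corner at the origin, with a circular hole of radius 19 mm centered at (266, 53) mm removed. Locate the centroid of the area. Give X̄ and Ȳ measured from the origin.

plate: A = 300 × 100 = 30000.00, centroid at (150.00, 50.00).
hole: A = −π·19² = -1134.11, centroid at (266.00, 53.00).
ΣA = 28865.89 mm²
ΣAX̄ = (30000.00)(150.00) + (-1134.11)(266.00) = 4198325.42 mm³
ΣAȲ = (30000.00)(50.00) + (-1134.11)(53.00) = 1439891.91 mm³
X̄ = 4198325.42 / 28865.89 = 145.44 mm
Ȳ = 1439891.91 / 28865.89 = 49.88 mm

X̄ = 145.44 mm, Ȳ = 49.88 mm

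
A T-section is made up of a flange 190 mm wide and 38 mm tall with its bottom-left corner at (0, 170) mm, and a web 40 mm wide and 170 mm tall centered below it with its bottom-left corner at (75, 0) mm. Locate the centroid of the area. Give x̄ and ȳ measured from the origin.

x̄ = 95.00 mm, ȳ = 138.56 mm

Part | A | x̄ᵢ | ȳᵢ | A·x̄ᵢ | A·ȳᵢ
web | 6800.00 | 95.00 | 85.00 | 646000.00 | 578000.00
flange | 7220.00 | 95.00 | 189.00 | 685900.00 | 1364580.00
Σ | 14020.00 |  |  | 1331900.00 | 1942580.00
x̄ = 1331900.00 / 14020.00 = 95.00 mm
ȳ = 1942580.00 / 14020.00 = 138.56 mm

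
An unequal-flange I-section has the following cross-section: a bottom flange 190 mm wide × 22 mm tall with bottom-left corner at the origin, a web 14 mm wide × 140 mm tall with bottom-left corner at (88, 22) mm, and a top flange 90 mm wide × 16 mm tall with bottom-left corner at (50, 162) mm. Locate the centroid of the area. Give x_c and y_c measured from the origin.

x_c = 95.00 mm, y_c = 62.15 mm

Part | A | x̄ᵢ | ȳᵢ | A·x̄ᵢ | A·ȳᵢ
bottom flange | 4180.00 | 95.00 | 11.00 | 397100.00 | 45980.00
web | 1960.00 | 95.00 | 92.00 | 186200.00 | 180320.00
top flange | 1440.00 | 95.00 | 170.00 | 136800.00 | 244800.00
Σ | 7580.00 |  |  | 720100.00 | 471100.00
x_c = 720100.00 / 7580.00 = 95.00 mm
y_c = 471100.00 / 7580.00 = 62.15 mm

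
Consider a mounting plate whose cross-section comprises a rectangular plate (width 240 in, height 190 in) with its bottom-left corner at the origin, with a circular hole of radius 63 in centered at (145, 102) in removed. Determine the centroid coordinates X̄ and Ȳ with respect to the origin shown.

plate: A = 240 × 190 = 45600.00, centroid at (120.00, 95.00).
hole: A = −π·63² = -12468.98, centroid at (145.00, 102.00).
ΣA = 33131.02 in², ΣAX̄ = 3663997.72 in³, ΣAȲ = 3060163.91 in³.
X̄ = 3663997.72/33131.02 = 110.59 in; Ȳ = 3060163.91/33131.02 = 92.37 in.

X̄ = 110.59 in, Ȳ = 92.37 in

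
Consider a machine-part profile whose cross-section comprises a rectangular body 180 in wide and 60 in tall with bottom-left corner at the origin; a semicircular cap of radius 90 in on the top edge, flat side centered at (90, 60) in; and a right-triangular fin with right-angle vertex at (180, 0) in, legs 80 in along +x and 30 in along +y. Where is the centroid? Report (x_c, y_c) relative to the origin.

rectangular body: A = 180 × 60 = 10800.00, centroid at (90.00, 30.00).
semicircular top: A = ½π·90² = 12723.45, centroid at (90.00, 98.20).
triangular fin: A = ½·80·30 = 1200.00, centroid at (206.67, 10.00).
ΣA = 24723.45 in²
ΣAx_c = (10800.00)(90.00) + (12723.45)(90.00) + (1200.00)(206.67) = 2365110.52 in³
ΣAy_c = (10800.00)(30.00) + (12723.45)(98.20) + (1200.00)(10.00) = 1585407.01 in³
x_c = 2365110.52 / 24723.45 = 95.66 in
y_c = 1585407.01 / 24723.45 = 64.13 in

x_c = 95.66 in, y_c = 64.13 in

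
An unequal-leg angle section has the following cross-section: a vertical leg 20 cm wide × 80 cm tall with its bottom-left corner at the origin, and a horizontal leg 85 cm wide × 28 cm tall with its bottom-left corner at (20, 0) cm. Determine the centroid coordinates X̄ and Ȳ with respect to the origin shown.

Part | A | x̄ᵢ | ȳᵢ | A·x̄ᵢ | A·ȳᵢ
vertical leg | 1600.00 | 10.00 | 40.00 | 16000.00 | 64000.00
horizontal leg | 2380.00 | 62.50 | 14.00 | 148750.00 | 33320.00
Σ | 3980.00 |  |  | 164750.00 | 97320.00
X̄ = 164750.00 / 3980.00 = 41.39 cm
Ȳ = 97320.00 / 3980.00 = 24.45 cm

X̄ = 41.39 cm, Ȳ = 24.45 cm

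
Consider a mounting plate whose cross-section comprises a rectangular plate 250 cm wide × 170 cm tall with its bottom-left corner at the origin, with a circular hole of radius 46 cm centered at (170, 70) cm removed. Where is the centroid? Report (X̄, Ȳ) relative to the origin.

plate: A = 250 × 170 = 42500.00, centroid at (125.00, 85.00).
hole: A = −π·46² = -6647.61, centroid at (170.00, 70.00).
ΣA = 35852.39 cm², ΣAX̄ = 4182406.29 cm³, ΣAȲ = 3147167.30 cm³.
X̄ = 4182406.29/35852.39 = 116.66 cm; Ȳ = 3147167.30/35852.39 = 87.78 cm.

X̄ = 116.66 cm, Ȳ = 87.78 cm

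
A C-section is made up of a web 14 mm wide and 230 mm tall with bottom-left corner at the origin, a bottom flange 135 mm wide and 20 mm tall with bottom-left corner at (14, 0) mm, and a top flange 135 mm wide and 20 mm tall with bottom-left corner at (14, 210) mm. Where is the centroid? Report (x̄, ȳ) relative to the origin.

x̄ = 53.67 mm, ȳ = 115.00 mm

web: A = 14 × 230 = 3220.00, centroid at (7.00, 115.00).
bottom flange: A = 135 × 20 = 2700.00, centroid at (81.50, 10.00).
top flange: A = 135 × 20 = 2700.00, centroid at (81.50, 220.00).
ΣA = 8620.00 mm²
ΣAx̄ = (3220.00)(7.00) + (2700.00)(81.50) + (2700.00)(81.50) = 462640.00 mm³
ΣAȳ = (3220.00)(115.00) + (2700.00)(10.00) + (2700.00)(220.00) = 991300.00 mm³
x̄ = 462640.00 / 8620.00 = 53.67 mm
ȳ = 991300.00 / 8620.00 = 115.00 mm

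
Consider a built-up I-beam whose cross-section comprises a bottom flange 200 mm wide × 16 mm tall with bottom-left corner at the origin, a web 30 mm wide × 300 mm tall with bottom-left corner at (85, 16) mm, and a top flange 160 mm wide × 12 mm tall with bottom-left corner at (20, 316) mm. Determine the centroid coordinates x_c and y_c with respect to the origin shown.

x_c = 100.00 mm, y_c = 151.41 mm

bottom flange: A = 200 × 16 = 3200.00, centroid at (100.00, 8.00).
web: A = 30 × 300 = 9000.00, centroid at (100.00, 166.00).
top flange: A = 160 × 12 = 1920.00, centroid at (100.00, 322.00).
ΣA = 14120.00 mm²
ΣAx_c = (3200.00)(100.00) + (9000.00)(100.00) + (1920.00)(100.00) = 1412000.00 mm³
ΣAy_c = (3200.00)(8.00) + (9000.00)(166.00) + (1920.00)(322.00) = 2137840.00 mm³
x_c = 1412000.00 / 14120.00 = 100.00 mm
y_c = 2137840.00 / 14120.00 = 151.41 mm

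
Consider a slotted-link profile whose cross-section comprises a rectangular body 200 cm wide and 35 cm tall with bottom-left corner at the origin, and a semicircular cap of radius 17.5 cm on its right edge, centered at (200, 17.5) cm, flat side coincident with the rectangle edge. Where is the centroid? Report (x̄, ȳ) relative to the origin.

x̄ = 106.91 cm, ȳ = 17.50 cm

rectangular body: A = 200 × 35 = 7000.00, centroid at (100.00, 17.50).
semicircular end: A = ½π·17.5² = 481.06, centroid at (207.43, 17.50).
ΣA = 7481.06 cm², ΣAx̄ = 799784.19 cm³, ΣAȳ = 130918.49 cm³.
x̄ = 799784.19/7481.06 = 106.91 cm; ȳ = 130918.49/7481.06 = 17.50 cm.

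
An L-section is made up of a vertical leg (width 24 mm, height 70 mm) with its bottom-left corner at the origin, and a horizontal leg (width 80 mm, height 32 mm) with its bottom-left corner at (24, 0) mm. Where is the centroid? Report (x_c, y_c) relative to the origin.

x_c = 43.40 mm, y_c = 23.53 mm

Part | A | x̄ᵢ | ȳᵢ | A·x̄ᵢ | A·ȳᵢ
vertical leg | 1680.00 | 12.00 | 35.00 | 20160.00 | 58800.00
horizontal leg | 2560.00 | 64.00 | 16.00 | 163840.00 | 40960.00
Σ | 4240.00 |  |  | 184000.00 | 99760.00
x_c = 184000.00 / 4240.00 = 43.40 mm
y_c = 99760.00 / 4240.00 = 23.53 mm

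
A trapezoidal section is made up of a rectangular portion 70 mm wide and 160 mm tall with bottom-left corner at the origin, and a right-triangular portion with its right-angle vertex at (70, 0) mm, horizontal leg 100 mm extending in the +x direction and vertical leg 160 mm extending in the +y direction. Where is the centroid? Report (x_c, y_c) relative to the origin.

x_c = 63.47 mm, y_c = 68.89 mm

Part | A | x̄ᵢ | ȳᵢ | A·x̄ᵢ | A·ȳᵢ
rectangular portion | 11200.00 | 35.00 | 80.00 | 392000.00 | 896000.00
triangular portion | 8000.00 | 103.33 | 53.33 | 826666.67 | 426666.67
Σ | 19200.00 |  |  | 1218666.67 | 1322666.67
x_c = 1218666.67 / 19200.00 = 63.47 mm
y_c = 1322666.67 / 19200.00 = 68.89 mm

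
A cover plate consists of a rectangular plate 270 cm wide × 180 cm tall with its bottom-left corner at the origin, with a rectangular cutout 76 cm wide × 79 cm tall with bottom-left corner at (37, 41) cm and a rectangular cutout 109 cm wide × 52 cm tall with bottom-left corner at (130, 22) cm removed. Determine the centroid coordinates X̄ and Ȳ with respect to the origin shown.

X̄ = 137.16 cm, Ȳ = 97.99 cm

plate: A = 270 × 180 = 48600.00, centroid at (135.00, 90.00).
hole 1: A = −(76 × 79) = -6004.00, centroid at (75.00, 80.50).
hole 2: A = −(109 × 52) = -5668.00, centroid at (184.50, 48.00).
ΣA = 36928.00 cm², ΣAX̄ = 5064954.00 cm³, ΣAȲ = 3618614.00 cm³.
X̄ = 5064954.00/36928.00 = 137.16 cm; Ȳ = 3618614.00/36928.00 = 97.99 cm.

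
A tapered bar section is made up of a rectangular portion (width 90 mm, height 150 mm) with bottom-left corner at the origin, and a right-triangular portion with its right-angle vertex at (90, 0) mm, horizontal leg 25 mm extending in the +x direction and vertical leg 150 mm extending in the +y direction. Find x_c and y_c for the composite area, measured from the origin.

rectangular portion: A = 90 × 150 = 13500.00, centroid at (45.00, 75.00).
triangular portion: A = ½·25·150 = 1875.00, centroid at (98.33, 50.00).
ΣA = 15375.00 mm²
ΣAx_c = (13500.00)(45.00) + (1875.00)(98.33) = 791875.00 mm³
ΣAy_c = (13500.00)(75.00) + (1875.00)(50.00) = 1106250.00 mm³
x_c = 791875.00 / 15375.00 = 51.50 mm
y_c = 1106250.00 / 15375.00 = 71.95 mm

x_c = 51.50 mm, y_c = 71.95 mm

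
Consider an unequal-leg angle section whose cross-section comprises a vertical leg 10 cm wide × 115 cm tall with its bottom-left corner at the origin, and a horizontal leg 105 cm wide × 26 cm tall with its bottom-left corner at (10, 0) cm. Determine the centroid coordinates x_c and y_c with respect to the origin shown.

x_c = 45.46 cm, y_c = 26.19 cm

vertical leg: A = 10 × 115 = 1150.00, centroid at (5.00, 57.50).
horizontal leg: A = 105 × 26 = 2730.00, centroid at (62.50, 13.00).
ΣA = 3880.00 cm², ΣAx_c = 176375.00 cm³, ΣAy_c = 101615.00 cm³.
x_c = 176375.00/3880.00 = 45.46 cm; y_c = 101615.00/3880.00 = 26.19 cm.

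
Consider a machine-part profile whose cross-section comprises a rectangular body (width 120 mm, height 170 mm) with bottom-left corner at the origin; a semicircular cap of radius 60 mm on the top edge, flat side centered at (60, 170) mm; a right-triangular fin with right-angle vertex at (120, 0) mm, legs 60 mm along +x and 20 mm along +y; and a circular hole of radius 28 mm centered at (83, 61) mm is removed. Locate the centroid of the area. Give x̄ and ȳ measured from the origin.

x̄ = 59.64 mm, ȳ = 111.32 mm

rectangular body: A = 120 × 170 = 20400.00, centroid at (60.00, 85.00).
semicircular top: A = ½π·60² = 5654.87, centroid at (60.00, 195.46).
triangular fin: A = ½·60·20 = 600.00, centroid at (140.00, 6.67).
hole: A = −π·28² = -2463.01, centroid at (83.00, 61.00).
ΣA = 24191.86 mm²
ΣAx̄ = (20400.00)(60.00) + (5654.87)(60.00) + (600.00)(140.00) + (-2463.01)(83.00) = 1442862.29 mm³
ΣAȳ = (20400.00)(85.00) + (5654.87)(195.46) + (600.00)(6.67) + (-2463.01)(61.00) = 2693083.82 mm³
x̄ = 1442862.29 / 24191.86 = 59.64 mm
ȳ = 2693083.82 / 24191.86 = 111.32 mm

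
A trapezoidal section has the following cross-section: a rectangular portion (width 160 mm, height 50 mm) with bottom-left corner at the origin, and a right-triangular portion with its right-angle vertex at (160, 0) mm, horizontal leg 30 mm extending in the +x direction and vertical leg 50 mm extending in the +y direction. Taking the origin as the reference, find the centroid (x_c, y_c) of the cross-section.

rectangular portion: A = 160 × 50 = 8000.00, centroid at (80.00, 25.00).
triangular portion: A = ½·30·50 = 750.00, centroid at (170.00, 16.67).
ΣA = 8750.00 mm², ΣAx_c = 767500.00 mm³, ΣAy_c = 212500.00 mm³.
x_c = 767500.00/8750.00 = 87.71 mm; y_c = 212500.00/8750.00 = 24.29 mm.

x_c = 87.71 mm, y_c = 24.29 mm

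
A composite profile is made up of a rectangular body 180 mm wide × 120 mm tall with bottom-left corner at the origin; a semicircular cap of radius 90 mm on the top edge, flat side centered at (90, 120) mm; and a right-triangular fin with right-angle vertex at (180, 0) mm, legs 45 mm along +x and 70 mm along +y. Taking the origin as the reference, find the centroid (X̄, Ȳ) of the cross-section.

rectangular body: A = 180 × 120 = 21600.00, centroid at (90.00, 60.00).
semicircular top: A = ½π·90² = 12723.45, centroid at (90.00, 158.20).
triangular fin: A = ½·45·70 = 1575.00, centroid at (195.00, 23.33).
ΣA = 35898.45 mm², ΣAX̄ = 3396235.52 mm³, ΣAȲ = 3345564.03 mm³.
X̄ = 3396235.52/35898.45 = 94.61 mm; Ȳ = 3345564.03/35898.45 = 93.20 mm.

X̄ = 94.61 mm, Ȳ = 93.20 mm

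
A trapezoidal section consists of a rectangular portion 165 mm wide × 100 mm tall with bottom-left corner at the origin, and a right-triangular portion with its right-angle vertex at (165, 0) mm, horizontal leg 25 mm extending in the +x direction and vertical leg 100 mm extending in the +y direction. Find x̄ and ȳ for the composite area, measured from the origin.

Part | A | x̄ᵢ | ȳᵢ | A·x̄ᵢ | A·ȳᵢ
rectangular portion | 16500.00 | 82.50 | 50.00 | 1361250.00 | 825000.00
triangular portion | 1250.00 | 173.33 | 33.33 | 216666.67 | 41666.67
Σ | 17750.00 |  |  | 1577916.67 | 866666.67
x̄ = 1577916.67 / 17750.00 = 88.90 mm
ȳ = 866666.67 / 17750.00 = 48.83 mm

x̄ = 88.90 mm, ȳ = 48.83 mm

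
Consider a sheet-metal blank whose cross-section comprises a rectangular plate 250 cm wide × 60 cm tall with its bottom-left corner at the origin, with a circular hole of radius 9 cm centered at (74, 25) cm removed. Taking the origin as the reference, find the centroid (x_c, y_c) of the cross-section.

x_c = 125.88 cm, y_c = 30.09 cm

Part | A | x̄ᵢ | ȳᵢ | A·x̄ᵢ | A·ȳᵢ
plate | 15000.00 | 125.00 | 30.00 | 1875000.00 | 450000.00
hole | -254.47 | 74.00 | 25.00 | -18830.71 | -6361.73
Σ | 14745.53 |  |  | 1856169.29 | 443638.27
x_c = 1856169.29 / 14745.53 = 125.88 cm
y_c = 443638.27 / 14745.53 = 30.09 cm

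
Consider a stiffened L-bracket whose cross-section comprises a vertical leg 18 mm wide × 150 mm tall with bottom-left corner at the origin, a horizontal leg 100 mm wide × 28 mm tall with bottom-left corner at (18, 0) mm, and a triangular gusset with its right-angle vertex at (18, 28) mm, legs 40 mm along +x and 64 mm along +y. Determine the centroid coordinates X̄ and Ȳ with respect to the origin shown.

X̄ = 37.58 mm, Ȳ = 44.96 mm

vertical leg: A = 18 × 150 = 2700.00, centroid at (9.00, 75.00).
horizontal leg: A = 100 × 28 = 2800.00, centroid at (68.00, 14.00).
gusset: A = ½·40·64 = 1280.00, centroid at (31.33, 49.33).
ΣA = 6780.00 mm²
ΣAX̄ = (2700.00)(9.00) + (2800.00)(68.00) + (1280.00)(31.33) = 254806.67 mm³
ΣAȲ = (2700.00)(75.00) + (2800.00)(14.00) + (1280.00)(49.33) = 304846.67 mm³
X̄ = 254806.67 / 6780.00 = 37.58 mm
Ȳ = 304846.67 / 6780.00 = 44.96 mm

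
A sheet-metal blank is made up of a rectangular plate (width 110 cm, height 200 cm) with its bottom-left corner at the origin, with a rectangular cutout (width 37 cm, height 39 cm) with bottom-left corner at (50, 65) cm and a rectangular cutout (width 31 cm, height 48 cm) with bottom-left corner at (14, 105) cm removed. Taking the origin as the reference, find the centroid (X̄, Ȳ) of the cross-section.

plate: A = 110 × 200 = 22000.00, centroid at (55.00, 100.00).
hole 1: A = −(37 × 39) = -1443.00, centroid at (68.50, 84.50).
hole 2: A = −(31 × 48) = -1488.00, centroid at (29.50, 129.00).
ΣA = 19069.00 cm², ΣAX̄ = 1067258.50 cm³, ΣAȲ = 1886114.50 cm³.
X̄ = 1067258.50/19069.00 = 55.97 cm; Ȳ = 1886114.50/19069.00 = 98.91 cm.

X̄ = 55.97 cm, Ȳ = 98.91 cm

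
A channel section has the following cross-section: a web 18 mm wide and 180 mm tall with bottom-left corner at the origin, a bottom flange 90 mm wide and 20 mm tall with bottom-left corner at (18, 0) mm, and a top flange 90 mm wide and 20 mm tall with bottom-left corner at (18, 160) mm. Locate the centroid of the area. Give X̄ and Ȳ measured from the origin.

Part | A | x̄ᵢ | ȳᵢ | A·x̄ᵢ | A·ȳᵢ
web | 3240.00 | 9.00 | 90.00 | 29160.00 | 291600.00
bottom flange | 1800.00 | 63.00 | 10.00 | 113400.00 | 18000.00
top flange | 1800.00 | 63.00 | 170.00 | 113400.00 | 306000.00
Σ | 6840.00 |  |  | 255960.00 | 615600.00
X̄ = 255960.00 / 6840.00 = 37.42 mm
Ȳ = 615600.00 / 6840.00 = 90.00 mm

X̄ = 37.42 mm, Ȳ = 90.00 mm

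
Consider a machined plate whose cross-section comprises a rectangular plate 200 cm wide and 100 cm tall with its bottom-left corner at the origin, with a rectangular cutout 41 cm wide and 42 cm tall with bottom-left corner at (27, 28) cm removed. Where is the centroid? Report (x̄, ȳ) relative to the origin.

Part | A | x̄ᵢ | ȳᵢ | A·x̄ᵢ | A·ȳᵢ
plate | 20000.00 | 100.00 | 50.00 | 2000000.00 | 1000000.00
hole | -1722.00 | 47.50 | 49.00 | -81795.00 | -84378.00
Σ | 18278.00 |  |  | 1918205.00 | 915622.00
x̄ = 1918205.00 / 18278.00 = 104.95 cm
ȳ = 915622.00 / 18278.00 = 50.09 cm

x̄ = 104.95 cm, ȳ = 50.09 cm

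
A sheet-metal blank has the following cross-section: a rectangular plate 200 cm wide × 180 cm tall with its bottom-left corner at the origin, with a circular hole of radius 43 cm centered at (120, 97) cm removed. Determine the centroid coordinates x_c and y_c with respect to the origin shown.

x_c = 96.15 cm, y_c = 88.65 cm

plate: A = 200 × 180 = 36000.00, centroid at (100.00, 90.00).
hole: A = −π·43² = -5808.80, centroid at (120.00, 97.00).
ΣA = 30191.20 cm², ΣAx_c = 2902943.42 cm³, ΣAy_c = 2676545.93 cm³.
x_c = 2902943.42/30191.20 = 96.15 cm; y_c = 2676545.93/30191.20 = 88.65 cm.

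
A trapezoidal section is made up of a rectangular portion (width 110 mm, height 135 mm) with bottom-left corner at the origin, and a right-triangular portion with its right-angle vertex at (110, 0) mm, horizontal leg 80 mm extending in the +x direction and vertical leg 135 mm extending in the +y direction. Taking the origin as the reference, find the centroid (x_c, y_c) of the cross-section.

Part | A | x̄ᵢ | ȳᵢ | A·x̄ᵢ | A·ȳᵢ
rectangular portion | 14850.00 | 55.00 | 67.50 | 816750.00 | 1002375.00
triangular portion | 5400.00 | 136.67 | 45.00 | 738000.00 | 243000.00
Σ | 20250.00 |  |  | 1554750.00 | 1245375.00
x_c = 1554750.00 / 20250.00 = 76.78 mm
y_c = 1245375.00 / 20250.00 = 61.50 mm

x_c = 76.78 mm, y_c = 61.50 mm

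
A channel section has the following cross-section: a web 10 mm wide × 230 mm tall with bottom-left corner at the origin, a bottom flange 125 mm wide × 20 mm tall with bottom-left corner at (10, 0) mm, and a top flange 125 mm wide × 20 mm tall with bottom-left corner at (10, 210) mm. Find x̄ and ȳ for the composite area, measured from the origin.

x̄ = 51.23 mm, ȳ = 115.00 mm

web: A = 10 × 230 = 2300.00, centroid at (5.00, 115.00).
bottom flange: A = 125 × 20 = 2500.00, centroid at (72.50, 10.00).
top flange: A = 125 × 20 = 2500.00, centroid at (72.50, 220.00).
ΣA = 7300.00 mm²
ΣAx̄ = (2300.00)(5.00) + (2500.00)(72.50) + (2500.00)(72.50) = 374000.00 mm³
ΣAȳ = (2300.00)(115.00) + (2500.00)(10.00) + (2500.00)(220.00) = 839500.00 mm³
x̄ = 374000.00 / 7300.00 = 51.23 mm
ȳ = 839500.00 / 7300.00 = 115.00 mm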